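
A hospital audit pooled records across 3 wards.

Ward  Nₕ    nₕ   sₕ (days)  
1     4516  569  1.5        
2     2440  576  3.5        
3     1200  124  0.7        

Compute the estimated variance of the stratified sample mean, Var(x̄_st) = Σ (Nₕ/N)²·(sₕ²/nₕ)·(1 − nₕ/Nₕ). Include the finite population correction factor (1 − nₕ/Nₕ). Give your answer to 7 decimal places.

0.0025904

N = 8156; Wₕ = Nₕ/N.
ward 1: (4516/8156)²·1.5²/569·(1 − 569/4516) = 0.0010595876
ward 2: (2440/8156)²·3.5²/576·(1 − 576/2440) = 0.0014541021
ward 3: (1200/8156)²·0.7²/124·(1 − 124/1200) = 0.0000767032
Sum = 0.0025903929 → 0.0025904.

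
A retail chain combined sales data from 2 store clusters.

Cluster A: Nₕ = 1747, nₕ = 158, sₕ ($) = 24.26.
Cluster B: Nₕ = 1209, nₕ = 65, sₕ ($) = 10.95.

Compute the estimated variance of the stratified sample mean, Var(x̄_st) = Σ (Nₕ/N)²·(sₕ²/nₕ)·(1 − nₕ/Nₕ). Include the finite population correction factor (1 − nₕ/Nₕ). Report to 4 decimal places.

N = 2956; Wₕ = Nₕ/N.
cluster A: (1747/2956)²·24.26²/158·(1 − 158/1747) = 1.1834024
cluster B: (1209/2956)²·10.95²/65·(1 − 65/1209) = 0.2919835
Sum = 1.4753859 → 1.4754.

1.4754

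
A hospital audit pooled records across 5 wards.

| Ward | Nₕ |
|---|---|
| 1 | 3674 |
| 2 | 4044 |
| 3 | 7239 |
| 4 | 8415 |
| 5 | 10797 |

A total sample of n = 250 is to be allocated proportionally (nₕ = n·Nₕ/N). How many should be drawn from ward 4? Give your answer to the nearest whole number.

N = 3674 + 4044 + 7239 + 8415 + 10797 = 34169.
n_4 = 250·8415/34169 = 61.569... → 62.

62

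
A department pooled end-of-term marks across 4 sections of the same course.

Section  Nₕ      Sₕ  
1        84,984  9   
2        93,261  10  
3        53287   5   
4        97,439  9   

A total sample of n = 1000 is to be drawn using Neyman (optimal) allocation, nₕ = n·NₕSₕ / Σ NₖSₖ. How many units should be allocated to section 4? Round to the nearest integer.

Σ NₕSₕ = 84984·9 + 93261·10 + 53287·5 + 97439·9 = 2840852.
Share for 4: 876951/2840852 = 0.30869.
n_4 = 1000 × 0.30869 = 308.693... → 309.

309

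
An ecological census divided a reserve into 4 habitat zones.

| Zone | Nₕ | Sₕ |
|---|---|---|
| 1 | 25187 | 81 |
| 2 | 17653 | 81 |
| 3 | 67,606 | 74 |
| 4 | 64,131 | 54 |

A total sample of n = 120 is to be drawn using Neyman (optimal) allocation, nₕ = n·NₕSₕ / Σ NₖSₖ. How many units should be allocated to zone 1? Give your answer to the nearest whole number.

1: NₕSₕ = 25187·81 = 2040147
2: NₕSₕ = 17653·81 = 1429893
3: NₕSₕ = 67606·74 = 5002844
4: NₕSₕ = 64131·54 = 3463074
Σ NₕSₕ = 11935958.
n_1 = 120·2040147/11935958 = 20.511... → 21.

21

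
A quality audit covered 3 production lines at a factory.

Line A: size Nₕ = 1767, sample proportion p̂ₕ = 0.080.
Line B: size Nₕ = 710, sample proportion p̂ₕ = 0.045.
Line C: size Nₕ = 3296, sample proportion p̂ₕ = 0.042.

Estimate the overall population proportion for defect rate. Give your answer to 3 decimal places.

Wₕ = Nₕ/N with N = 5773: 0.3061, 0.1230, 0.5709.
p̂_st = 0.3061·0.080 + 0.1230·0.045 + 0.5709·0.042 ≈ 0.054 → 0.054.

0.054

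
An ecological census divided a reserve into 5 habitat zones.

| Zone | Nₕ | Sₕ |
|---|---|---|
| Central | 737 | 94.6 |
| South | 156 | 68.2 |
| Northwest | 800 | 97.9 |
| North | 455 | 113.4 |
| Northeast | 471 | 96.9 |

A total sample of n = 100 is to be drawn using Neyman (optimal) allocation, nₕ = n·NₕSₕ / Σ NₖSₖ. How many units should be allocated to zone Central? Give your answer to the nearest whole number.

Σ NₕSₕ = 737·94.6 + 156·68.2 + 800·97.9 + 455·113.4 + 471·96.9 = 255916.3.
Share for Central: 69720.2/255916.3 = 0.27243.
n_Central = 100 × 0.27243 = 27.243... → 27.

27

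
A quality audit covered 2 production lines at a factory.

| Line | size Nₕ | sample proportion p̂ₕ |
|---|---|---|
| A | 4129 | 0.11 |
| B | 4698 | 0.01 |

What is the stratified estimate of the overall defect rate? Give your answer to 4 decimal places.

N = 4129 + 4698 = 8827.
Overall proportion = Σ (Nₕ/N)·p̂ₕ.
Σ Nₕp̂ₕ = 454.19 + 46.98 = 501.17.
501.17 / 8827 = 0.056777... → 0.0568.

0.0568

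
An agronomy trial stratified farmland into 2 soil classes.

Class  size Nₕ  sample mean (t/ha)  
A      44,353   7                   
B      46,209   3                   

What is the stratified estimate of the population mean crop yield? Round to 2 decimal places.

N = 44353 + 46209 = 90562.
The stratified mean weights each stratum mean by its population share Nₕ/N.
Σ Nₕx̄ₕ = 44353·7 + 46209·3 = 310471 + 138627 = 449098.
Divide by N: 449098 / 90562 = 4.9590... → 4.96.

4.96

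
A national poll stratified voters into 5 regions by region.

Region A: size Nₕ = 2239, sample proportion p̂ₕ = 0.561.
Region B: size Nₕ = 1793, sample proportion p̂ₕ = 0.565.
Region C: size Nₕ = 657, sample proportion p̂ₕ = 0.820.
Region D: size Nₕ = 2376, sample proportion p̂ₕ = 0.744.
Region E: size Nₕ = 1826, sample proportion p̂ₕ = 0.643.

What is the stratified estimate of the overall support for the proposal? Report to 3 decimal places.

N = 2239 + 1793 + 657 + 2376 + 1826 = 8891.
Overall proportion = Σ (Nₕ/N)·p̂ₕ.
Σ Nₕp̂ₕ = 1256.079 + 1013.045 + 538.74 + 1767.744 + 1174.118 = 5749.726.
5749.726 / 8891 = 0.64669... → 0.647.

0.647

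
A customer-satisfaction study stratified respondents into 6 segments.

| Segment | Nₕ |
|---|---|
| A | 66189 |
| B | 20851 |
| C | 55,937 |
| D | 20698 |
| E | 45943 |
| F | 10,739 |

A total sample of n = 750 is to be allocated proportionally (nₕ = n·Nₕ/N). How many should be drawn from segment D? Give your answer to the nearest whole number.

70

N = 66189 + 20851 + 55937 + 20698 + 45943 + 10739 = 220357.
n_D = 750·20698/220357 = 70.447... → 70.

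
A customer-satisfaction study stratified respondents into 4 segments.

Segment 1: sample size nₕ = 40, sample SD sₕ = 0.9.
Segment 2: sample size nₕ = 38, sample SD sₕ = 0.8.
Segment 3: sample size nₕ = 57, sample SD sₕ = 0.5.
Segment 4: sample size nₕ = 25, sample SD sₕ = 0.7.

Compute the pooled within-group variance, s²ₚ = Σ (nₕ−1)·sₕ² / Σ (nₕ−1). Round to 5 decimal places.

0.51942

1: (40−1)·0.9² = 39·0.81 = 31.59
2: (38−1)·0.8² = 37·0.64 = 23.68
3: (57−1)·0.5² = 56·0.25 = 14
4: (25−1)·0.7² = 24·0.49 = 11.76
Numerator = 81.03; denominator = Σ(nₕ−1) = 156.
s²ₚ = 81.03/156 = 0.5194231... → 0.51942.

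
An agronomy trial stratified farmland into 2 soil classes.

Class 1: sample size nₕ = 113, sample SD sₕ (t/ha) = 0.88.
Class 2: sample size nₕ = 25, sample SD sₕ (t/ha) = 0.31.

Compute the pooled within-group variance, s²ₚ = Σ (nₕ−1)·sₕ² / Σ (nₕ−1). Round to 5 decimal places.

0.65470

Degrees of freedom: 112 + 24 = 136.
Σ(nₕ−1)sₕ² = 112·0.7744 + 24·0.0961 = 89.0392.
s²ₚ = 89.0392 / 136 = 0.6547 → 0.65470.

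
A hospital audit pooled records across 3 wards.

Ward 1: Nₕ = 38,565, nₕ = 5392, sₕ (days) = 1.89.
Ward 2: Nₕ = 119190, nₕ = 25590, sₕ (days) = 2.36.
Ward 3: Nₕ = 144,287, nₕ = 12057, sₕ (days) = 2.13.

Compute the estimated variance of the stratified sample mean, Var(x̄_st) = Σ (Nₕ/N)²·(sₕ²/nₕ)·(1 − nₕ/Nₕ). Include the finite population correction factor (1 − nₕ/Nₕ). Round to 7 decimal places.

N = 302042. Term for each stratum: Wₕ²sₕ²/nₕ·(1−nₕ/Nₕ).
Var(x̄_st) = 0.0000092900 + 0.0000266155 + 0.0000786942 = 0.0001145997 → 0.0001146.

0.0001146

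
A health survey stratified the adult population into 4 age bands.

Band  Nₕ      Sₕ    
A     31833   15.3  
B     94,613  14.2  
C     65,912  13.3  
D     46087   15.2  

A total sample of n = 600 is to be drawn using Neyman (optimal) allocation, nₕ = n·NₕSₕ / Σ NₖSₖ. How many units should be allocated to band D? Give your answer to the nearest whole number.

A: NₕSₕ = 31833·15.3 = 487044.9
B: NₕSₕ = 94613·14.2 = 1343504.6
C: NₕSₕ = 65912·13.3 = 876629.6
D: NₕSₕ = 46087·15.2 = 700522.4
Σ NₕSₕ = 3407701.5.
n_D = 600·700522.4/3407701.5 = 123.342... → 123.

123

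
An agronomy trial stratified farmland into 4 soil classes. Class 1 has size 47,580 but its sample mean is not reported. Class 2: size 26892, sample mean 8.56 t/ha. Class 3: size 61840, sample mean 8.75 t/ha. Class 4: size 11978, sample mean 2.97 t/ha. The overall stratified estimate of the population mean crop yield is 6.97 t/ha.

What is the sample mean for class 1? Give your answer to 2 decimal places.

Σ Nₕx̄ₕ = N·μ, so 47580·x̄_1 = 148290·6.97 − (26892·8.56 + 61840·8.75 + 11978·2.97).
= 1033581.3 − 806870.18 = 226711.12.
x̄_1 = 226711.12 / 47580 = 4.7648... → 4.76.

4.76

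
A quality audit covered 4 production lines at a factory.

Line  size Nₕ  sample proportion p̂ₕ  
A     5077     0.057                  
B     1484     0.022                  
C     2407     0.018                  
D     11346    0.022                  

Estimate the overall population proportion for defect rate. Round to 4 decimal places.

N = 5077 + 1484 + 2407 + 11346 = 20314.
Overall proportion = Σ (Nₕ/N)·p̂ₕ.
Σ Nₕp̂ₕ = 289.389 + 32.648 + 43.326 + 249.612 = 614.975.
614.975 / 20314 = 0.030273... → 0.0303.

0.0303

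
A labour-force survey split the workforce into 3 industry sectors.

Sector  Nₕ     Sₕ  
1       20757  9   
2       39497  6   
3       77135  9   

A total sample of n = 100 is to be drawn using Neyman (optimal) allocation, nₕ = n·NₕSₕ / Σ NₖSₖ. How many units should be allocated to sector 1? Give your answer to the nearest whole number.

Σ NₕSₕ = 20757·9 + 39497·6 + 77135·9 = 1118010.
Share for 1: 186813/1118010 = 0.16709.
n_1 = 100 × 0.16709 = 16.709... → 17.

17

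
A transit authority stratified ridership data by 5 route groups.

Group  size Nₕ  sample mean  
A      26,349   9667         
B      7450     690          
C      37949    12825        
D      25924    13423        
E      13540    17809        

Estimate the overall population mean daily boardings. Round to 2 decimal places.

12010.07

N = 26349 + 7450 + 37949 + 25924 + 13540 = 111212.
The stratified mean weights each stratum mean by its population share Nₕ/N.
Σ Nₕx̄ₕ = 26349·9667 + 7450·690 + 37949·12825 + 25924·13423 + 13540·17809 = 254715783 + 5140500 + 486695925 + 347977852 + 241133860 = 1335663920.
Divide by N: 1335663920 / 111212 = 12010.0701... → 12010.07.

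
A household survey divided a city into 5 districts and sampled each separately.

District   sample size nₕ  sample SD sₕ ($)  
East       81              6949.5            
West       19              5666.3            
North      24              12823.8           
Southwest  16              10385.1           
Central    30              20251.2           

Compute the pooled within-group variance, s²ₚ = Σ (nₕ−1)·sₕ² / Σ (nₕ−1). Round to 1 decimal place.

East: (81−1)·6949.5² = 80·48295550.25 = 3863644020
West: (19−1)·5666.3² = 18·32106955.69 = 577925202.42
North: (24−1)·12823.8² = 23·164449846.44 = 3782346468.12
Southwest: (16−1)·10385.1² = 15·107850302.01 = 1617754530.15
Central: (30−1)·20251.2² = 29·410111101.44 = 11893221941.76
Numerator = 21734892162.45; denominator = Σ(nₕ−1) = 165.
s²ₚ = 21734892162.45/165 = 131726619.166... → 131726619.2.

131726619.2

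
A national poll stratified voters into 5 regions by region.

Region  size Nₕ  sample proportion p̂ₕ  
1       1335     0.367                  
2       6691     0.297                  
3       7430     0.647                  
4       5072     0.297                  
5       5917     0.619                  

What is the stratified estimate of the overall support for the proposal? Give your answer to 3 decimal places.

0.471

Wₕ = Nₕ/N with N = 26445: 0.0505, 0.2530, 0.2810, 0.1918, 0.2237.
p̂_st = 0.0505·0.367 + 0.2530·0.297 + 0.2810·0.647 + 0.1918·0.297 + 0.2237·0.619 ≈ 0.47092... → 0.471.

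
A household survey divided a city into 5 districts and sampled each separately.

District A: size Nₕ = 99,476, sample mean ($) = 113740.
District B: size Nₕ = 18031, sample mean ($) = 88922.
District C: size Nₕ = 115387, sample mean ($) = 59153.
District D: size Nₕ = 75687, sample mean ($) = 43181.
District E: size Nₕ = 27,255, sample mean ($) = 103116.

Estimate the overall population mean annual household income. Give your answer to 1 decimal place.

76888.4

N = 335836; weights Wₕ = Nₕ/N = (0.2962, 0.0537, 0.3436, 0.2254, 0.0812).
x̄_st = Σ Wₕ·x̄ₕ = 0.2962·113740 + 0.0537·88922 + 0.3436·59153 + 0.2254·43181 + 0.0812·103116 ≈ 76888.442...
→ 76888.4.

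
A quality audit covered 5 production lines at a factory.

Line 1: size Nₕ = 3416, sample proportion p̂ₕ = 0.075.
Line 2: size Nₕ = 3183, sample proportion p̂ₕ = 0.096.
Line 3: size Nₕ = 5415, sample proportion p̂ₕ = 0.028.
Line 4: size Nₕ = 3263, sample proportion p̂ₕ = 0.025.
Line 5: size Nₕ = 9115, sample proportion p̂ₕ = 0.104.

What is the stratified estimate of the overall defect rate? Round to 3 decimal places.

Wₕ = Nₕ/N with N = 24392: 0.1400, 0.1305, 0.2220, 0.1338, 0.3737.
p̂_st = 0.1400·0.075 + 0.1305·0.096 + 0.2220·0.028 + 0.1338·0.025 + 0.3737·0.104 ≈ 0.07145... → 0.071.

0.071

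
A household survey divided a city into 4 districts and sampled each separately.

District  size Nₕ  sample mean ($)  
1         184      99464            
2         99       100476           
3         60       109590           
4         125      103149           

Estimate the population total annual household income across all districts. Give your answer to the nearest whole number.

47717525

Estimate total by summing Nₕ·x̄ₕ over strata.
184·99464 + 99·100476 + 60·109590 + 125·103149 = 18301376 + 9947124 + 6575400 + 12893625 = 47717525.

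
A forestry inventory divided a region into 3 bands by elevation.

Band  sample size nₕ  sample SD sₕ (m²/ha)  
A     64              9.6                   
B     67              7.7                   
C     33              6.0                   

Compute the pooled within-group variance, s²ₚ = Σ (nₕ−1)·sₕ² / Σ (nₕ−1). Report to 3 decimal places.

A: (64−1)·9.6² = 63·92.16 = 5806.08
B: (67−1)·7.7² = 66·59.29 = 3913.14
C: (33−1)·6.0² = 32·36 = 1152
Numerator = 10871.22; denominator = Σ(nₕ−1) = 161.
s²ₚ = 10871.22/161 = 67.52311... → 67.523.

67.523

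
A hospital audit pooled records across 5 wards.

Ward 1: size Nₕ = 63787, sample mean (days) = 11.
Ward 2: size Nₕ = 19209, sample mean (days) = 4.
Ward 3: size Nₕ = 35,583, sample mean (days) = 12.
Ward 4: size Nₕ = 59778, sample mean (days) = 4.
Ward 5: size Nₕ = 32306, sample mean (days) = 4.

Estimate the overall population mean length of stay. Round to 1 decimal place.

7.5

N = 210663; weights Wₕ = Nₕ/N = (0.3028, 0.0912, 0.1689, 0.2838, 0.1534).
x̄_st = Σ Wₕ·x̄ₕ = 0.3028·11 + 0.0912·4 + 0.1689·12 + 0.2838·4 + 0.1534·4 ≈ 7.471...
→ 7.5.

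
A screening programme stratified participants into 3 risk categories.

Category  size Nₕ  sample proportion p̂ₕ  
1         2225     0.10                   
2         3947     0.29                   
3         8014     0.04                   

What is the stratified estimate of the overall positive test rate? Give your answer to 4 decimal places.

0.1190

Wₕ = Nₕ/N with N = 14186: 0.1568, 0.2782, 0.5649.
p̂_st = 0.1568·0.10 + 0.2782·0.29 + 0.5649·0.04 ≈ 0.118969... → 0.1190.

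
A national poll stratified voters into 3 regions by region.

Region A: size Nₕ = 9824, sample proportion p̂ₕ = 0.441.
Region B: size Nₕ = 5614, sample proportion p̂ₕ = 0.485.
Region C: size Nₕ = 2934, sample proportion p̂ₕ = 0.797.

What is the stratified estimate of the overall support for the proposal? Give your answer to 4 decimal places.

0.5113

N = 9824 + 5614 + 2934 = 18372.
Overall proportion = Σ (Nₕ/N)·p̂ₕ.
Σ Nₕp̂ₕ = 4332.384 + 2722.79 + 2338.398 = 9393.572.
9393.572 / 18372 = 0.511298... → 0.5113.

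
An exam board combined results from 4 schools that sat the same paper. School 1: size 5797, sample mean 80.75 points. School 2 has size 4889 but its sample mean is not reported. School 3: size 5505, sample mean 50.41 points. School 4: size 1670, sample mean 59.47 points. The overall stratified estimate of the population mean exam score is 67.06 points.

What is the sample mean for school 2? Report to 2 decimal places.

72.17

N = 5797 + 4889 + 5505 + 1670 = 17861.
Overall total = μ·N = 67.06·17861 = 1197758.66.
Subtract the known strata: 5797·80.75 + 5505·50.41 + 1670·59.47 = 844929.7.
Remaining total for school 2: 1197758.66 − 844929.7 = 352828.96.
Divide by its size: 352828.96 / 4889 = 72.1679... → 72.17.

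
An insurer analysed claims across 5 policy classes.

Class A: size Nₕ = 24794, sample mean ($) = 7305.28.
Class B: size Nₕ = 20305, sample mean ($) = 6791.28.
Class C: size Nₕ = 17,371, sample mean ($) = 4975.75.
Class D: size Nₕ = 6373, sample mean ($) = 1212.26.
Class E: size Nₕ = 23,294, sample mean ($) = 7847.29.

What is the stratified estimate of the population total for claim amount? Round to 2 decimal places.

Population total = Σ Nₕ·x̄ₕ (each stratum's size times its mean).
24794·7305.28 + 20305·6791.28 + 17371·4975.75 + 6373·1212.26 + 23294·7847.29 = 181127112.32 + 137896940.4 + 86433753.25 + 7725732.98 + 182794773.26 = 595978312.21.

595978312.21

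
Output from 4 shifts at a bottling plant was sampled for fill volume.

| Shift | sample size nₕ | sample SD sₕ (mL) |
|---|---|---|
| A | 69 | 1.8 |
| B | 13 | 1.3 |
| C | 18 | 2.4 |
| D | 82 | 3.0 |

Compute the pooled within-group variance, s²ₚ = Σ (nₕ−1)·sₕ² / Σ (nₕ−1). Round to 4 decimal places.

A: (69−1)·1.8² = 68·3.24 = 220.32
B: (13−1)·1.3² = 12·1.69 = 20.28
C: (18−1)·2.4² = 17·5.76 = 97.92
D: (82−1)·3.0² = 81·9 = 729
Numerator = 1067.52; denominator = Σ(nₕ−1) = 178.
s²ₚ = 1067.52/178 = 5.997303... → 5.9973.

5.9973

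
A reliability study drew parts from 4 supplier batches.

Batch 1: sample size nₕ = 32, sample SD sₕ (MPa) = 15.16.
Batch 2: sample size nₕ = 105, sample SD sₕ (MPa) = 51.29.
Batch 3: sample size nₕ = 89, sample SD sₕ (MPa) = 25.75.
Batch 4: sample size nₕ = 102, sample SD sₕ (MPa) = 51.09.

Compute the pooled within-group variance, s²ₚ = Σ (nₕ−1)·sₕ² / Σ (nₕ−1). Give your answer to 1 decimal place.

1860.2

Degrees of freedom: 31 + 104 + 88 + 101 = 324.
Σ(nₕ−1)sₕ² = 31·229.8256 + 104·2630.6641 + 88·663.0625 + 101·2610.1881 = 602692.1581.
s²ₚ = 602692.1581 / 324 = 1860.161... → 1860.2.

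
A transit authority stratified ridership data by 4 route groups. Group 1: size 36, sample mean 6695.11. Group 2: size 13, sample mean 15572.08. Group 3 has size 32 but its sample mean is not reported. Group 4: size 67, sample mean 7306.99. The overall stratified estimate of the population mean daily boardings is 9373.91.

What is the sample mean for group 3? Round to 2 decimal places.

14197.17

Σ Nₕx̄ₕ = N·μ, so 32·x̄_3 = 148·9373.91 − (36·6695.11 + 13·15572.08 + 67·7306.99).
= 1387338.68 − 933029.33 = 454309.35.
x̄_3 = 454309.35 / 32 = 14197.1672... → 14197.17.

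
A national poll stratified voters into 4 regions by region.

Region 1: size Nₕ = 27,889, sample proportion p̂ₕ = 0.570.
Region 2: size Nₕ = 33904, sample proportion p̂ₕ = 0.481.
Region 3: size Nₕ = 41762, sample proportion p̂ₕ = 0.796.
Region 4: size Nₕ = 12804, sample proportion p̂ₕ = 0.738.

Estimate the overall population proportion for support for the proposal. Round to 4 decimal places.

0.6437

N = 27889 + 33904 + 41762 + 12804 = 116359.
Overall proportion = Σ (Nₕ/N)·p̂ₕ.
Σ Nₕp̂ₕ = 15896.73 + 16307.824 + 33242.552 + 9449.352 = 74896.458.
74896.458 / 116359 = 0.643667... → 0.6437.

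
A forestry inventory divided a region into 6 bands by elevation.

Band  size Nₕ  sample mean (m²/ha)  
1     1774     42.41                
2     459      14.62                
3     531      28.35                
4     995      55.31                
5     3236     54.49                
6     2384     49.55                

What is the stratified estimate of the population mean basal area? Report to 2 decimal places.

47.61

N = 1774 + 459 + 531 + 995 + 3236 + 2384 = 9379.
Overall mean = Σ (Nₕ/N)·x̄ₕ — weight by population share, not a simple average.
Σ Nₕx̄ₕ = 1774·42.41 + 459·14.62 + 531·28.35 + 995·55.31 + 3236·54.49 + 2384·49.55 = 75235.34 + 6710.58 + 15053.85 + 55033.45 + 176329.64 + 118127.2 = 446490.06.
Divide by N: 446490.06 / 9379 = 47.6053... → 47.61.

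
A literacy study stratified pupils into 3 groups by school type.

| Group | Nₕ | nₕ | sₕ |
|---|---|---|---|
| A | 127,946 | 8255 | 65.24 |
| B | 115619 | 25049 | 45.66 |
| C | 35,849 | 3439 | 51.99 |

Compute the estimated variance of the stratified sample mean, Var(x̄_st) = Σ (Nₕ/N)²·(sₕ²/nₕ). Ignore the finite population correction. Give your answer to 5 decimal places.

N = 279414; Wₕ = Nₕ/N.
group A: (127946/279414)²·65.24²/8255 = 0.10811051
group B: (115619/279414)²·45.66²/25049 = 0.01425094
group C: (35849/279414)²·51.99²/3439 = 0.01293794
Sum = 0.13529940 → 0.13530.

0.13530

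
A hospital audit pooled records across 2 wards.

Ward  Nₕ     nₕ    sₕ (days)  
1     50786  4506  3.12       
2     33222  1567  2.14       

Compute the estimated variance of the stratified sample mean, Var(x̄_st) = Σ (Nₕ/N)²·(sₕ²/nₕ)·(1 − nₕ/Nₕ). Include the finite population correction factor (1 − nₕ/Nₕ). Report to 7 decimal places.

0.0011550

N = 84008; Wₕ = Nₕ/N.
ward 1: (50786/84008)²·3.12²/4506·(1 − 4506/50786) = 0.0007194723
ward 2: (33222/84008)²·2.14²/1567·(1 − 1567/33222) = 0.0004354972
Sum = 0.0011549695 → 0.0011550.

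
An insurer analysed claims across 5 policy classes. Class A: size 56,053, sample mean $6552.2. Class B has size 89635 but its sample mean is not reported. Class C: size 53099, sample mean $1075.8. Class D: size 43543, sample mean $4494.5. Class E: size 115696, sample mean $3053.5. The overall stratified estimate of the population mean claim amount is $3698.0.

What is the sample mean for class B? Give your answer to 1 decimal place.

N = 56053 + 89635 + 53099 + 43543 + 115696 = 358026.
Overall total = μ·N = 3698.0·358026 = 1323980148.
Subtract the known strata: 56053·6552.2 + 53099·1075.8 + 43543·4494.5 + 115696·3053.5 = 973376120.3.
Remaining total for class B: 1323980148 − 973376120.3 = 350604027.7.
Divide by its size: 350604027.7 / 89635 = 3911.463... → 3911.5.

3911.5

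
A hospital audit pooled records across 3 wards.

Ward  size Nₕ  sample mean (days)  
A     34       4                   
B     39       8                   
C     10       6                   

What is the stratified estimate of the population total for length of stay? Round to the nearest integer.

508

A: 34·4 = 136
B: 39·8 = 312
C: 10·6 = 60
τ̂ = Σ Nₕx̄ₕ = 508.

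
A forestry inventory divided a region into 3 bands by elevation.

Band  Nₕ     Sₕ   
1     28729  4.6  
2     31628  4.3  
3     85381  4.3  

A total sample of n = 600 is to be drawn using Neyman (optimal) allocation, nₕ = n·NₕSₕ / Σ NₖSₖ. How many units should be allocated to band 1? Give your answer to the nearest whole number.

Σ NₕSₕ = 28729·4.6 + 31628·4.3 + 85381·4.3 = 635292.1.
Share for 1: 132153.4/635292.1 = 0.20802.
n_1 = 600 × 0.20802 = 124.812... → 125.

125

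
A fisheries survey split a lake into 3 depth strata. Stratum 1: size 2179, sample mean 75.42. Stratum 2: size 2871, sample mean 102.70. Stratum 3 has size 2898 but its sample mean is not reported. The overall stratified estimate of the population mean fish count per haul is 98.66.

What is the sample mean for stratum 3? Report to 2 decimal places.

Σ Nₕx̄ₕ = N·μ, so 2898·x̄_3 = 7948·98.66 − (2179·75.42 + 2871·102.70).
= 784149.68 − 459191.88 = 324957.8.
x̄_3 = 324957.8 / 2898 = 112.1317... → 112.13.

112.13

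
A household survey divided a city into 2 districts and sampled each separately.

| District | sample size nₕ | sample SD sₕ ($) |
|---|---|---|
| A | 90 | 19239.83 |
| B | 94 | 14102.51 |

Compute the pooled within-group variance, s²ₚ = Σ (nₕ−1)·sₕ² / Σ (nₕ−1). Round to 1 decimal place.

282643612.7

A: (90−1)·19239.83² = 89·370171058.4289 = 32945224200.1721
B: (94−1)·14102.51² = 93·198880788.3001 = 18495913311.9093
Numerator = 51441137512.0814; denominator = Σ(nₕ−1) = 182.
s²ₚ = 51441137512.0814/182 = 282643612.704... → 282643612.7.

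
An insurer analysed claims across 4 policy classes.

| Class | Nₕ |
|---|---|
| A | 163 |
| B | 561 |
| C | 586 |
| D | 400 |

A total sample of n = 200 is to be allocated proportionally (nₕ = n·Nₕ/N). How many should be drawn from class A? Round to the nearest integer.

19

N = 163 + 561 + 586 + 400 = 1710.
n_A = 200·163/1710 = 19.064... → 19.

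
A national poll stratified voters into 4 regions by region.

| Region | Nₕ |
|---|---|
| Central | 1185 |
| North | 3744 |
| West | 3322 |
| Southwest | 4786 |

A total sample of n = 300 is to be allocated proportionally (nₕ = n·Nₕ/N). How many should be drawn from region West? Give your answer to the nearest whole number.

76

Share of region West = 3322/13037 = 0.25481.
Allocate 300 × 0.25481 = 76.444... → 76.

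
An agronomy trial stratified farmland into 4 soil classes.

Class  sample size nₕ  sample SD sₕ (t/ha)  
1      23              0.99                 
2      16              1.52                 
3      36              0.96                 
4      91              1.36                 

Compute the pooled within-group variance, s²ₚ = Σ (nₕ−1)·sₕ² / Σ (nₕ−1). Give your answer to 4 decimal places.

1.5737

Degrees of freedom: 22 + 15 + 35 + 90 = 162.
Σ(nₕ−1)sₕ² = 22·0.9801 + 15·2.3104 + 35·0.9216 + 90·1.8496 = 254.9382.
s²ₚ = 254.9382 / 162 = 1.573693... → 1.5737.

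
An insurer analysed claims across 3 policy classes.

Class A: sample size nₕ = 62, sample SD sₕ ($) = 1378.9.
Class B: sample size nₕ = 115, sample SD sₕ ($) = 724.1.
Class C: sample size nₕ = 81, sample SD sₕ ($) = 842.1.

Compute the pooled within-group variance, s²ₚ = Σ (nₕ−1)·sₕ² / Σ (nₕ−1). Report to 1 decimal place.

911711.5

Degrees of freedom: 61 + 114 + 80 = 255.
Σ(nₕ−1)sₕ² = 61·1901365.21 + 114·524320.81 + 80·709132.41 = 232486442.95.
s²ₚ = 232486442.95 / 255 = 911711.541... → 911711.5.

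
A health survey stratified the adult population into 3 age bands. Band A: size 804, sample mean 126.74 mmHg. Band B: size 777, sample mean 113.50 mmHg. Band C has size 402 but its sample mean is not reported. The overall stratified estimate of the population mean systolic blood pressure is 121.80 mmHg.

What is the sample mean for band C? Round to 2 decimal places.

127.96

Σ Nₕx̄ₕ = N·μ, so 402·x̄_C = 1983·121.80 − (804·126.74 + 777·113.50).
= 241529.4 − 190088.46 = 51440.94.
x̄_C = 51440.94 / 402 = 127.9625... → 127.96.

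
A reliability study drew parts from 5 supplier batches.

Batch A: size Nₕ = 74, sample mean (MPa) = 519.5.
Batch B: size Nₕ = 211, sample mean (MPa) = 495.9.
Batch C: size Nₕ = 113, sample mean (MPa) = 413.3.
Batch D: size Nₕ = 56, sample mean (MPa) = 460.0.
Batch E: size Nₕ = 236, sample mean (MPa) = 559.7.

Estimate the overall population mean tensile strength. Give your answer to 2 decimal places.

503.81

x̄_st = (Σ Nₕx̄ₕ) / (Σ Nₕ) = (74·519.5 + 211·495.9 + 113·413.3 + 56·460.0 + 236·559.7) / 690
= 347630 / 690 = 503.8116... → 503.81.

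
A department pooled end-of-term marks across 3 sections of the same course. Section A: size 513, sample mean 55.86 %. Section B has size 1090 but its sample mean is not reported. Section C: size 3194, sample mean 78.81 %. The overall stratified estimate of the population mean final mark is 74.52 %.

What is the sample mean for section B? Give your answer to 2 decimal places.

70.73

Σ Nₕx̄ₕ = N·μ, so 1090·x̄_B = 4797·74.52 − (513·55.86 + 3194·78.81).
= 357472.44 − 280375.32 = 77097.12.
x̄_B = 77097.12 / 1090 = 70.7313... → 70.73.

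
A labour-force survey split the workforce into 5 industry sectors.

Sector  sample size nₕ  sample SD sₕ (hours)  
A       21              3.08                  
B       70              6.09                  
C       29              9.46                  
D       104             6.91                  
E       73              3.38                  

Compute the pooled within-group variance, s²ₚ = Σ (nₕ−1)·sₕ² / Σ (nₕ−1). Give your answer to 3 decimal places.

37.655

Degrees of freedom: 20 + 69 + 28 + 103 + 72 = 292.
Σ(nₕ−1)sₕ² = 20·9.4864 + 69·37.0881 + 28·89.4916 + 103·47.7481 + 72·11.4244 = 10995.1828.
s²ₚ = 10995.1828 / 292 = 37.65474... → 37.655.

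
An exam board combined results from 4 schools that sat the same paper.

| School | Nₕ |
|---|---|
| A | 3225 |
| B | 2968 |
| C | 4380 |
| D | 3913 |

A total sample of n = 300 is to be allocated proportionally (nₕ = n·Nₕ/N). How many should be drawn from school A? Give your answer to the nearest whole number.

N = 3225 + 2968 + 4380 + 3913 = 14486.
n_A = 300·3225/14486 = 66.789... → 67.

67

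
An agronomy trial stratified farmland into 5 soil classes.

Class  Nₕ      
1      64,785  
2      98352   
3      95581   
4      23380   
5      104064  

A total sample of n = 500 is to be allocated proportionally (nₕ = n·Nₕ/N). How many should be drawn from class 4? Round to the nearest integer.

30

N = 64785 + 98352 + 95581 + 23380 + 104064 = 386162.
n_4 = 500·23380/386162 = 30.272... → 30.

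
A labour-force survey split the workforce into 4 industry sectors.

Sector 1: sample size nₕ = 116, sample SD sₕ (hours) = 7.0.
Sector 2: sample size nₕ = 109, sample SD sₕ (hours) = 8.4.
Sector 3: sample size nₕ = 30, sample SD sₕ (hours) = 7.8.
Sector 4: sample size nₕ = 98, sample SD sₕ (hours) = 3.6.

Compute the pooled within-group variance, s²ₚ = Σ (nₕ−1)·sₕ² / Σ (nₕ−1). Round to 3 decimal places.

Degrees of freedom: 115 + 108 + 29 + 97 = 349.
Σ(nₕ−1)sₕ² = 115·49 + 108·70.56 + 29·60.84 + 97·12.96 = 16276.96.
s²ₚ = 16276.96 / 349 = 46.63885... → 46.639.

46.639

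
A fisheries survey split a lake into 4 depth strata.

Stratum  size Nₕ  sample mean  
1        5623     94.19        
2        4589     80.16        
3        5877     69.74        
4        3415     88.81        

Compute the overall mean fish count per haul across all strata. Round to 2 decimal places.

82.58

N = 19504; weights Wₕ = Nₕ/N = (0.2883, 0.2353, 0.3013, 0.1751).
x̄_st = Σ Wₕ·x̄ₕ = 0.2883·94.19 + 0.2353·80.16 + 0.3013·69.74 + 0.1751·88.81 ≈ 82.5796...
→ 82.58.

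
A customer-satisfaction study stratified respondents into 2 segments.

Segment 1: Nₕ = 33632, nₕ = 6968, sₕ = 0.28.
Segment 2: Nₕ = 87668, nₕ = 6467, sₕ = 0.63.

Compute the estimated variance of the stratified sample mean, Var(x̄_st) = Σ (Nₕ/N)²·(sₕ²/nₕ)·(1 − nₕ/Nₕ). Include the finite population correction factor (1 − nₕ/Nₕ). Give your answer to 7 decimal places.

0.0000304

N = 121300; Wₕ = Nₕ/N.
segment 1: (33632/121300)²·0.28²/6968·(1 − 6968/33632) = 0.0000006857
segment 2: (87668/121300)²·0.63²/6467·(1 − 6467/87668) = 0.0000296933
Sum = 0.0000303791 → 0.0000304.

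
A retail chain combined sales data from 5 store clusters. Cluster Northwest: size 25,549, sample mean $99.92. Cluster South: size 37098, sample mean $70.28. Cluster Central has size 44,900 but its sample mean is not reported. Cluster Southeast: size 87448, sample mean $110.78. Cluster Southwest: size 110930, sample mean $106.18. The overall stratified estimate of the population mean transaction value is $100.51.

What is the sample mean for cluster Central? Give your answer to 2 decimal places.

91.81

Σ Nₕx̄ₕ = N·μ, so 44900·x̄_Central = 305925·100.51 − (25549·99.92 + 37098·70.28 + 87448·110.78 + 110930·106.18).
= 30748521.75 − 26626140.36 = 4122381.39.
x̄_Central = 4122381.39 / 44900 = 91.8125... → 91.81.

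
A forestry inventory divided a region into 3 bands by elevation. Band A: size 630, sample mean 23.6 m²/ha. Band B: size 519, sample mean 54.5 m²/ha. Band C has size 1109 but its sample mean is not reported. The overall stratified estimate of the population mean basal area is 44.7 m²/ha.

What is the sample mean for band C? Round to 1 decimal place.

N = 630 + 519 + 1109 = 2258.
Overall total = μ·N = 44.7·2258 = 100932.6.
Subtract the known strata: 630·23.6 + 519·54.5 = 43153.5.
Remaining total for band C: 100932.6 − 43153.5 = 57779.1.
Divide by its size: 57779.1 / 1109 = 52.100... → 52.1.

52.1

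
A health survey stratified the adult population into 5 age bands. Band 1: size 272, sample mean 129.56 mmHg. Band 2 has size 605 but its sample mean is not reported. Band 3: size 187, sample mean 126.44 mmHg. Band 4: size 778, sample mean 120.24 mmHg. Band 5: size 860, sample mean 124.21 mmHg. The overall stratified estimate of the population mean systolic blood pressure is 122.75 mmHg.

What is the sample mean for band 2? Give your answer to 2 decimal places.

119.70

N = 272 + 605 + 187 + 778 + 860 = 2702.
Overall total = μ·N = 122.75·2702 = 331670.5.
Subtract the known strata: 272·129.56 + 187·126.44 + 778·120.24 + 860·124.21 = 259251.92.
Remaining total for band 2: 331670.5 − 259251.92 = 72418.58.
Divide by its size: 72418.58 / 605 = 119.7001... → 119.70.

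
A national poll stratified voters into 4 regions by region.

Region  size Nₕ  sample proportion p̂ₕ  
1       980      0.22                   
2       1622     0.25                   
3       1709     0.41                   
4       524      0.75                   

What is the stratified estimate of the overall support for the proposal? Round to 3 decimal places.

0.355

Wₕ = Nₕ/N with N = 4835: 0.2027, 0.3355, 0.3535, 0.1084.
p̂_st = 0.2027·0.22 + 0.3355·0.25 + 0.3535·0.41 + 0.1084·0.75 ≈ 0.35466... → 0.355.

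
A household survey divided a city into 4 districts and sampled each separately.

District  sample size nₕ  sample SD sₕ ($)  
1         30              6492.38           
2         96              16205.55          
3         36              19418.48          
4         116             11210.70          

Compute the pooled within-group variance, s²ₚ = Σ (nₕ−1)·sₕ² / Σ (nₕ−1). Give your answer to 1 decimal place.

1: (30−1)·6492.38² = 29·42150998.0644 = 1222378943.8676
2: (96−1)·16205.55² = 95·262619850.8025 = 24948885826.2375
3: (36−1)·19418.48² = 35·377077365.5104 = 13197707792.864
4: (116−1)·11210.70² = 115·125679794.49 = 14453176366.35
Numerator = 53822148929.3191; denominator = Σ(nₕ−1) = 274.
s²ₚ = 53822148929.3191/274 = 196431200.472... → 196431200.5.

196431200.5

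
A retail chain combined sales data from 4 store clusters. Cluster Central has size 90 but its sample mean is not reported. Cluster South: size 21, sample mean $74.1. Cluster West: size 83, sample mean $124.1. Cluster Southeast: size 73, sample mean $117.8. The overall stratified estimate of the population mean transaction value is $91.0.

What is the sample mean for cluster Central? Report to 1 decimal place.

42.7

N = 90 + 21 + 83 + 73 = 267.
Overall total = μ·N = 91.0·267 = 24297.
Subtract the known strata: 21·74.1 + 83·124.1 + 73·117.8 = 20455.8.
Remaining total for cluster Central: 24297 − 20455.8 = 3841.2.
Divide by its size: 3841.2 / 90 = 42.68 → 42.7.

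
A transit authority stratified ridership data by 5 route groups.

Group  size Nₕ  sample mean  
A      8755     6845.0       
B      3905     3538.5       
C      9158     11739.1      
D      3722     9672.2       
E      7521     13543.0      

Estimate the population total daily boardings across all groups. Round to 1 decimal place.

319109326.7

A: 8755·6845.0 = 59927975
B: 3905·3538.5 = 13817842.5
C: 9158·11739.1 = 107506677.8
D: 3722·9672.2 = 35999928.4
E: 7521·13543.0 = 101856903
τ̂ = Σ Nₕx̄ₕ = 319109326.7.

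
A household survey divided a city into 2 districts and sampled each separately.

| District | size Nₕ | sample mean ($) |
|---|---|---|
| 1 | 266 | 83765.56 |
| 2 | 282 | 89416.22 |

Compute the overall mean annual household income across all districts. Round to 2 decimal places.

N = 548; weights Wₕ = Nₕ/N = (0.4854, 0.5146).
x̄_st = Σ Wₕ·x̄ₕ = 0.4854·83765.56 + 0.5146·89416.22 ≈ 86673.3814...
→ 86673.38.

86673.38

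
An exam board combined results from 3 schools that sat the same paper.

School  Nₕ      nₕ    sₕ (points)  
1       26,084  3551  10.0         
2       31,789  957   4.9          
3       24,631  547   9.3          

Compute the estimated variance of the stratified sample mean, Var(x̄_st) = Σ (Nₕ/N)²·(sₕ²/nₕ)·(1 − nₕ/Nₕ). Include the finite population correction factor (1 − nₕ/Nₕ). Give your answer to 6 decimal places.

N = 82504; Wₕ = Nₕ/N.
school 1: (26084/82504)²·10.0²/3551·(1 − 3551/26084) = 0.002431602
school 2: (31789/82504)²·4.9²/957·(1 − 957/31789) = 0.003612508
school 3: (24631/82504)²·9.3²/547·(1 − 547/24631) = 0.013779683
Sum = 0.019823793 → 0.019824.

0.019824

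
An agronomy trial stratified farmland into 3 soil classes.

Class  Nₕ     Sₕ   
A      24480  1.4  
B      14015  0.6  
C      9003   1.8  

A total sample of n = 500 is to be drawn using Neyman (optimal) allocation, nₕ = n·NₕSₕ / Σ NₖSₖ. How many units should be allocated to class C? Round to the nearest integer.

Σ NₕSₕ = 24480·1.4 + 14015·0.6 + 9003·1.8 = 58886.4.
Share for C: 16205.4/58886.4 = 0.27520.
n_C = 500 × 0.27520 = 137.599... → 138.

138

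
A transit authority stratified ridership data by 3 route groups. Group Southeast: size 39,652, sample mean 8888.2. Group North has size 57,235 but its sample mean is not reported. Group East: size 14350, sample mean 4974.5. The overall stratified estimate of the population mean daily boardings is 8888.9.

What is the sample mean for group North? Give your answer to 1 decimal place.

Σ Nₕx̄ₕ = N·μ, so 57235·x̄_North = 111237·8888.9 − (39652·8888.2 + 14350·4974.5).
= 988774569.3 − 423818981.4 = 564955587.9.
x̄_North = 564955587.9 / 57235 = 9870.806... → 9870.8.

9870.8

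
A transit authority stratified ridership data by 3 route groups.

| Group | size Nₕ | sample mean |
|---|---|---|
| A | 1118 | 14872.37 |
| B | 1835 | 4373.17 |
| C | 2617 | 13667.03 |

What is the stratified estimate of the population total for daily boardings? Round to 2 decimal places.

A: 1118·14872.37 = 16627309.66
B: 1835·4373.17 = 8024766.95
C: 2617·13667.03 = 35766617.51
τ̂ = Σ Nₕx̄ₕ = 60418694.12.

60418694.12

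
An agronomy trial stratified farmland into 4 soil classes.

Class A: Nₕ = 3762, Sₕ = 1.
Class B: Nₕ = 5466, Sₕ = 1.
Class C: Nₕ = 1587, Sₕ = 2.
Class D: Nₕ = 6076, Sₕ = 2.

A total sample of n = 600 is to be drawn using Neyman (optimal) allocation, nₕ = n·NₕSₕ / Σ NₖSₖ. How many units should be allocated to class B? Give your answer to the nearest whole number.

A: NₕSₕ = 3762·1 = 3762
B: NₕSₕ = 5466·1 = 5466
C: NₕSₕ = 1587·2 = 3174
D: NₕSₕ = 6076·2 = 12152
Σ NₕSₕ = 24554.
n_B = 600·5466/24554 = 133.567... → 134.

134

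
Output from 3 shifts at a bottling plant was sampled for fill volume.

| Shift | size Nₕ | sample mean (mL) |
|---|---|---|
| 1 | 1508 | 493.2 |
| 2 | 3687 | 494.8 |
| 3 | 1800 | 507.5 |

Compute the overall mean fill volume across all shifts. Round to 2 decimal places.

N = 1508 + 3687 + 1800 = 6995.
The stratified mean weights each stratum mean by its population share Nₕ/N.
Σ Nₕx̄ₕ = 1508·493.2 + 3687·494.8 + 1800·507.5 = 743745.6 + 1824327.6 + 913500 = 3481573.2.
Divide by N: 3481573.2 / 6995 = 497.7231... → 497.72.

497.72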